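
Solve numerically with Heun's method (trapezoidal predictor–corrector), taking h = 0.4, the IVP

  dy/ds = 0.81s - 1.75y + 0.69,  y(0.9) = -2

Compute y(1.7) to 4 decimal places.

Heun: k1 = f(s_n, y_n); k2 = f(s_n + h, y_n + h·k1); y_{n+1} = y_n + (h/2)·(k1 + k2).
s=0.900000, y=-2.000000:
  k1 = f(0.900000, -2.000000) = 4.919000
  k2 = f(1.300000, -0.032400) = 1.799700
  y ← -2.000000 + (0.4/2)·(4.919000 + 1.799700) = -0.656260
s=1.300000, y=-0.656260:
  k1 = f(1.300000, -0.656260) = 2.891455
  k2 = f(1.700000, 0.500322) = 1.191437
  y ← -0.656260 + (0.4/2)·(2.891455 + 1.191437) = 0.160318
y(1.7) ≈ 0.1603

0.1603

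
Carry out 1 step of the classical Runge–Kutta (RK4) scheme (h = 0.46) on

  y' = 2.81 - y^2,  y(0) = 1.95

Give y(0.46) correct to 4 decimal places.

RK4: k1 = f(t_n, y_n); k2 = f(t_n + h/2, y_n + (h/2)·k1); k3 = f(t_n + h/2, y_n + (h/2)·k2); k4 = f(t_n + h, y_n + h·k3); y_{n+1} = y_n + (h/6)·(k1 + 2k2 + 2k3 + k4).
t=0.000000, y=1.950000:
  k1 = f(0.000000, 1.950000) = -0.992500
  k2 = f(0.230000, 1.721725) = -0.154337
  k3 = f(0.230000, 1.914502) = -0.855320
  k4 = f(0.460000, 1.556553) = 0.387143
  y ← 1.950000 + (0.46/6)·(k1 + 2k2 + 2k3 + k4) = 1.748775
y(0.46) ≈ 1.7488

1.7488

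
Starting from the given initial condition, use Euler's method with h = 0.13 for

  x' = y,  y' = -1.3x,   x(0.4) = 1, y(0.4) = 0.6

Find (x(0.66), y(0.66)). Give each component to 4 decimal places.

1.1340, 0.2488

Euler on (x,y): x_{n+1} = x_n + h·x', y_{n+1} = y_n + h·y'.
0.400000: (1.000000, 0.600000); f=(0.600000, -1.300000) → (1.078000, 0.431000)
0.530000: (1.078000, 0.431000); f=(0.431000, -1.401400) → (1.134030, 0.248818)
(x(0.66), y(0.66)) ≈ (1.1340, 0.2488)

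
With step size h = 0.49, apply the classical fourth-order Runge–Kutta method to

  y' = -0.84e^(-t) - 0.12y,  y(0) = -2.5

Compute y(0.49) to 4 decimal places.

-2.6725

RK4: k1 = f(t_n, y_n); k2 = f(t_n + h/2, y_n + (h/2)·k1); k3 = f(t_n + h/2, y_n + (h/2)·k2); k4 = f(t_n + h, y_n + h·k3); y_{n+1} = y_n + (h/6)·(k1 + 2k2 + 2k3 + k4).
t=0.000000, y=-2.500000:
  k1 = f(0.000000, -2.500000) = -0.540000
  k2 = f(0.245000, -2.632300) = -0.341596
  k3 = f(0.245000, -2.583691) = -0.347429
  k4 = f(0.490000, -2.670240) = -0.194177
  y ← -2.500000 + (0.49/6)·(k1 + 2k2 + 2k3 + k4) = -2.672499
y(0.49) ≈ -2.6725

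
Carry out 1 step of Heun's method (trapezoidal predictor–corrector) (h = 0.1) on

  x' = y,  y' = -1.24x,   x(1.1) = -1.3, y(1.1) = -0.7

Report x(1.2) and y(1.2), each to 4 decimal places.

Heun on (x,y): k1 = f(t_n, state_n); k2 = f(t_n + h, state_n + h·k1); state_{n+1} = state_n + (h/2)·(k1 + k2).
1.100000: (-1.300000, -0.700000)
  k1 = (-0.700000, 1.612000)
  predictor → (-1.370000, -0.538800)
  k2 = (-0.538800, 1.698800)
  → (-1.361940, -0.534460)
(x(1.2), y(1.2)) ≈ (-1.3619, -0.5345)

-1.3619, -0.5345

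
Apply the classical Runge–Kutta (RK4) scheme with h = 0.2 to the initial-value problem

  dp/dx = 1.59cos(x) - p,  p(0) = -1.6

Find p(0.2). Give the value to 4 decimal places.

-1.0238

RK4: k1 = f(x_n, p_n); k2 = f(x_n + h/2, p_n + (h/2)·k1); k3 = f(x_n + h/2, p_n + (h/2)·k2); k4 = f(x_n + h, p_n + h·k3); p_{n+1} = p_n + (h/6)·(k1 + 2k2 + 2k3 + k4).
x=0.000000, p=-1.600000:
  k1 = f(0.000000, -1.600000) = 3.190000
  k2 = f(0.100000, -1.281000) = 2.863057
  k3 = f(0.100000, -1.313694) = 2.895751
  k4 = f(0.200000, -1.020850) = 2.579156
  p ← -1.600000 + (0.2/6)·(k1 + 2k2 + 2k3 + k4) = -1.023774
p(0.2) ≈ -1.0238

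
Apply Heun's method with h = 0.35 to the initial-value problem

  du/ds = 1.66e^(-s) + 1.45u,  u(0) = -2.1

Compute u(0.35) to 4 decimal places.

-2.7935

Heun: k1 = f(s_n, u_n); k2 = f(s_n + h, u_n + h·k1); u_{n+1} = u_n + (h/2)·(k1 + k2).
s=0.000000, u=-2.100000:
  k1 = f(0.000000, -2.100000) = -1.385000
  k2 = f(0.350000, -2.584750) = -2.578105
  u ← -2.100000 + (0.35/2)·(-1.385000 + (-2.578105)) = -2.793543
u(0.35) ≈ -2.7935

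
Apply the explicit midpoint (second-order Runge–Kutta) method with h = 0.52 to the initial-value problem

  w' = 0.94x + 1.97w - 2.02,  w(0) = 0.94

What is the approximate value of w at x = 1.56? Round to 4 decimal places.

Midpoint: k1 = f(x_n, w_n); k2 = f(x_n + h/2, w_n + (h/2)·k1); w_{n+1} = w_n + h·k2.
x=0.000000, w=0.940000:
  k1 = f(0.000000, 0.940000) = -0.168200
  k2 = f(0.260000, 0.896268) = -0.009952
  w ← 0.940000 + 0.52·(-0.009952) = 0.934825
x=0.520000, w=0.934825:
  k1 = f(0.520000, 0.934825) = 0.310405
  k2 = f(0.780000, 1.015530) = 0.713795
  w ← 0.934825 + 0.52·0.713795 = 1.305998
x=1.040000, w=1.305998:
  k1 = f(1.040000, 1.305998) = 1.530416
  k2 = f(1.300000, 1.703906) = 2.558696
  w ← 1.305998 + 0.52·2.558696 = 2.636520
w(1.56) ≈ 2.6365

2.6365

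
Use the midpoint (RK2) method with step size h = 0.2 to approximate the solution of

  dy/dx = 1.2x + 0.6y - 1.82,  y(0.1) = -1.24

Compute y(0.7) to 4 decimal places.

Midpoint: k1 = f(x_n, y_n); k2 = f(x_n + h/2, y_n + (h/2)·k1); y_{n+1} = y_n + h·k2.
x=0.100000, y=-1.240000:
  k1 = f(0.100000, -1.240000) = -2.444000
  k2 = f(0.200000, -1.484400) = -2.470640
  y ← -1.240000 + 0.2·(-2.470640) = -1.734128
x=0.300000, y=-1.734128:
  k1 = f(0.300000, -1.734128) = -2.500477
  k2 = f(0.400000, -1.984176) = -2.530505
  y ← -1.734128 + 0.2·(-2.530505) = -2.240229
x=0.500000, y=-2.240229:
  k1 = f(0.500000, -2.240229) = -2.564137
  k2 = f(0.600000, -2.496643) = -2.597986
  y ← -2.240229 + 0.2·(-2.597986) = -2.759826
y(0.7) ≈ -2.7598

-2.7598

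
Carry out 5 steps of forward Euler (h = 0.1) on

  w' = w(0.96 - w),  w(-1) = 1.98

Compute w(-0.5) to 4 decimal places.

1.3685

Euler: w_{n+1} = w_n + h·f(x_n, w_n).
x=-1.000000, w=1.980000: f=-2.019600 → w ← 1.980000 + 0.1·(-2.019600) = 1.778040
x=-0.900000, w=1.778040: f=-1.454508 → w ← 1.778040 + 0.1·(-1.454508) = 1.632589
x=-0.800000, w=1.632589: f=-1.098062 → w ← 1.632589 + 0.1·(-1.098062) = 1.522783
x=-0.700000, w=1.522783: f=-0.856996 → w ← 1.522783 + 0.1·(-0.856996) = 1.437083
x=-0.600000, w=1.437083: f=-0.685609 → w ← 1.437083 + 0.1·(-0.685609) = 1.368523
w(-0.5) ≈ 1.3685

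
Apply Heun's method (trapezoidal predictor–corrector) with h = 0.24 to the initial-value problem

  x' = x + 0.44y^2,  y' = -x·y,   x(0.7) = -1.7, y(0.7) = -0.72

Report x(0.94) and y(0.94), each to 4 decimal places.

-2.0688, -1.1167

Heun on (x,y): k1 = f(t_n, state_n); k2 = f(t_n + h, state_n + h·k1); state_{n+1} = state_n + (h/2)·(k1 + k2).
0.700000: (-1.700000, -0.720000)
  k1 = (-1.471904, -1.224000)
  predictor → (-2.053257, -1.013760)
  k2 = (-1.601065, -2.081510)
  → (-2.068756, -1.116661)
(x(0.94), y(0.94)) ≈ (-2.0688, -1.1167)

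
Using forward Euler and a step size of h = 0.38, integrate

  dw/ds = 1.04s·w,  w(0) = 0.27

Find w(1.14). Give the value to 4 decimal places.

Euler: w_{n+1} = w_n + h·f(s_n, w_n).
s=0.000000, w=0.270000: f=0.000000 → w ← 0.270000 + 0.38·0.000000 = 0.270000
s=0.380000, w=0.270000: f=0.106704 → w ← 0.270000 + 0.38·0.106704 = 0.310548
s=0.760000, w=0.310548: f=0.245457 → w ← 0.310548 + 0.38·0.245457 = 0.403821
w(1.14) ≈ 0.4038

0.4038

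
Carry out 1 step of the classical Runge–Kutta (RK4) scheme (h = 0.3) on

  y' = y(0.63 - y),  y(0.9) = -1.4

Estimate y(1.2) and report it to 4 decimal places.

-3.1226

RK4: k1 = f(s_n, y_n); k2 = f(s_n + h/2, y_n + (h/2)·k1); k3 = f(s_n + h/2, y_n + (h/2)·k2); k4 = f(s_n + h, y_n + h·k3); y_{n+1} = y_n + (h/6)·(k1 + 2k2 + 2k3 + k4).
s=0.900000, y=-1.400000:
  k1 = f(0.900000, -1.400000) = -2.842000
  k2 = f(1.050000, -1.826300) = -4.485941
  k3 = f(1.050000, -2.072891) = -5.602799
  k4 = f(1.200000, -3.080840) = -11.432502
  y ← -1.400000 + (0.3/6)·(k1 + 2k2 + 2k3 + k4) = -3.122599
y(1.2) ≈ -3.1226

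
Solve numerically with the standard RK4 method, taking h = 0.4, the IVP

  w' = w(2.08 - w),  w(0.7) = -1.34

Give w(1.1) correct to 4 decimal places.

-11.2229

RK4: k1 = f(t_n, w_n); k2 = f(t_n + h/2, w_n + (h/2)·k1); k3 = f(t_n + h/2, w_n + (h/2)·k2); k4 = f(t_n + h, w_n + h·k3); w_{n+1} = w_n + (h/6)·(k1 + 2k2 + 2k3 + k4).
t=0.700000, w=-1.340000:
  k1 = f(0.700000, -1.340000) = -4.582800
  k2 = f(0.900000, -2.256560) = -9.785708
  k3 = f(0.900000, -3.297142) = -17.729197
  k4 = f(1.100000, -8.431679) = -88.631099
  w ← -1.340000 + (0.4/6)·(k1 + 2k2 + 2k3 + k4) = -11.222914
w(1.1) ≈ -11.2229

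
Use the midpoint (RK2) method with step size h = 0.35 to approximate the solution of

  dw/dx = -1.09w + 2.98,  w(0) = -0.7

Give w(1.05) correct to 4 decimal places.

1.5996

Midpoint: k1 = f(x_n, w_n); k2 = f(x_n + h/2, w_n + (h/2)·k1); w_{n+1} = w_n + h·k2.
x=0.000000, w=-0.700000:
  k1 = f(0.000000, -0.700000) = 3.743000
  k2 = f(0.175000, -0.044975) = 3.029023
  w ← -0.700000 + 0.35·3.029023 = 0.360158
x=0.350000, w=0.360158:
  k1 = f(0.350000, 0.360158) = 2.587428
  k2 = f(0.525000, 0.812958) = 2.093876
  w ← 0.360158 + 0.35·2.093876 = 1.093015
x=0.700000, w=1.093015:
  k1 = f(0.700000, 1.093015) = 1.788614
  k2 = f(0.875000, 1.406022) = 1.447436
  w ← 1.093015 + 0.35·1.447436 = 1.599617
w(1.05) ≈ 1.5996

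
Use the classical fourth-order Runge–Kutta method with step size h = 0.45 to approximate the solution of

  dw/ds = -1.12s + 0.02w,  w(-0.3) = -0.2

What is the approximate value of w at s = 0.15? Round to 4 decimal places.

RK4: k1 = f(s_n, w_n); k2 = f(s_n + h/2, w_n + (h/2)·k1); k3 = f(s_n + h/2, w_n + (h/2)·k2); k4 = f(s_n + h, w_n + h·k3); w_{n+1} = w_n + (h/6)·(k1 + 2k2 + 2k3 + k4).
s=-0.300000, w=-0.200000:
  k1 = f(-0.300000, -0.200000) = 0.332000
  k2 = f(-0.075000, -0.125300) = 0.081494
  k3 = f(-0.075000, -0.181664) = 0.080367
  k4 = f(0.150000, -0.163835) = -0.171277
  w ← -0.200000 + (0.45/6)·(k1 + 2k2 + 2k3 + k4) = -0.163667
w(0.15) ≈ -0.1637

-0.1637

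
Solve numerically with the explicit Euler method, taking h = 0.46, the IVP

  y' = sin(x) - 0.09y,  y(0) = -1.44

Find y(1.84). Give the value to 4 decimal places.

Euler: y_{n+1} = y_n + h·f(x_n, y_n).
x=0.000000, y=-1.440000: f=0.129600 → y ← -1.440000 + 0.46·0.129600 = -1.380384
x=0.460000, y=-1.380384: f=0.568183 → y ← -1.380384 + 0.46·0.568183 = -1.119020
x=0.920000, y=-1.119020: f=0.896313 → y ← -1.119020 + 0.46·0.896313 = -0.706716
x=1.380000, y=-0.706716: f=1.045458 → y ← -0.706716 + 0.46·1.045458 = -0.225805
y(1.84) ≈ -0.2258

-0.2258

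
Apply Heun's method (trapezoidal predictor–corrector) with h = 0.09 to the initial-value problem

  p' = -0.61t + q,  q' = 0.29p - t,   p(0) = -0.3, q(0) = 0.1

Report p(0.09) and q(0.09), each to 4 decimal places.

-0.2938, 0.0882

Heun on (p,q): k1 = f(t_n, state_n); k2 = f(t_n + h, state_n + h·k1); state_{n+1} = state_n + (h/2)·(k1 + k2).
0.000000: (-0.300000, 0.100000)
  k1 = (0.100000, -0.087000)
  predictor → (-0.291000, 0.092170)
  k2 = (0.037270, -0.174390)
  → (-0.293823, 0.088237)
(p(0.09), q(0.09)) ≈ (-0.2938, 0.0882)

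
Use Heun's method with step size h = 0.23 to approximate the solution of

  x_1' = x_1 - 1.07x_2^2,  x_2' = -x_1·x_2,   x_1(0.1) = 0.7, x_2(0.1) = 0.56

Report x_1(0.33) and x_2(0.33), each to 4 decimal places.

Heun on (x_1,x_2): k1 = f(s_n, state_n); k2 = f(s_n + h, state_n + h·k1); state_{n+1} = state_n + (h/2)·(k1 + k2).
0.100000: (0.700000, 0.560000)
  k1 = (0.364448, -0.392000)
  predictor → (0.783823, 0.469840)
  k2 = (0.547621, -0.368271)
  → (0.804888, 0.472569)
(x_1(0.33), x_2(0.33)) ≈ (0.8049, 0.4726)

0.8049, 0.4726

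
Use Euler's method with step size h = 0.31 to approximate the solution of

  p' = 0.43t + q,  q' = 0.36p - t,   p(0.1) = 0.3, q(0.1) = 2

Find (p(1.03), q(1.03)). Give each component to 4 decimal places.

Euler on (p,q): p_{n+1} = p_n + h·p', q_{n+1} = q_n + h·q'.
0.100000: (0.300000, 2.000000); f=(2.043000, 0.008000) → (0.933330, 2.002480)
0.410000: (0.933330, 2.002480); f=(2.178780, -0.074001) → (1.608752, 1.979540)
0.720000: (1.608752, 1.979540); f=(2.289140, -0.140849) → (2.318385, 1.935876)
(p(1.03), q(1.03)) ≈ (2.3184, 1.9359)

2.3184, 1.9359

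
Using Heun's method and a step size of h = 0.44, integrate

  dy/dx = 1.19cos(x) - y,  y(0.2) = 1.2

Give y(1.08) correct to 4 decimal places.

0.9909

Heun: k1 = f(x_n, y_n); k2 = f(x_n + h, y_n + h·k1); y_{n+1} = y_n + (h/2)·(k1 + k2).
x=0.200000, y=1.200000:
  k1 = f(0.200000, 1.200000) = -0.033721
  k2 = f(0.640000, 1.185163) = -0.230669
  y ← 1.200000 + (0.44/2)·(-0.033721 + (-0.230669)) = 1.141834
x=0.640000, y=1.141834:
  k1 = f(0.640000, 1.141834) = -0.187340
  k2 = f(1.080000, 1.059405) = -0.498524
  y ← 1.141834 + (0.44/2)·(-0.187340 + (-0.498524)) = 0.990944
y(1.08) ≈ 0.9909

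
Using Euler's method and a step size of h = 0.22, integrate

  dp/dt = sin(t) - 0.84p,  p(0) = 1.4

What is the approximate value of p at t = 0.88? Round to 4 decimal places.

Euler: p_{n+1} = p_n + h·f(t_n, p_n).
t=0.000000, p=1.400000: f=-1.176000 → p ← 1.400000 + 0.22·(-1.176000) = 1.141280
t=0.220000, p=1.141280: f=-0.740446 → p ← 1.141280 + 0.22·(-0.740446) = 0.978382
t=0.440000, p=0.978382: f=-0.395901 → p ← 0.978382 + 0.22·(-0.395901) = 0.891284
t=0.660000, p=0.891284: f=-0.135561 → p ← 0.891284 + 0.22·(-0.135561) = 0.861460
p(0.88) ≈ 0.8615

0.8615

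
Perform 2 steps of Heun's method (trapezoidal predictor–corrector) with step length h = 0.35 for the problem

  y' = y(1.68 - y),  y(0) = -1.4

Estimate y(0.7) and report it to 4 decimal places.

-48.7550

Heun: k1 = f(t_n, y_n); k2 = f(t_n + h, y_n + h·k1); y_{n+1} = y_n + (h/2)·(k1 + k2).
t=0.000000, y=-1.400000:
  k1 = f(0.000000, -1.400000) = -4.312000
  k2 = f(0.350000, -2.909200) = -13.350901
  y ← -1.400000 + (0.35/2)·(-4.312000 + (-13.350901)) = -4.491008
t=0.350000, y=-4.491008:
  k1 = f(0.350000, -4.491008) = -27.714042
  k2 = f(0.700000, -14.190922) = -225.223027
  y ← -4.491008 + (0.35/2)·(-27.714042 + (-225.223027)) = -48.754995
y(0.7) ≈ -48.7550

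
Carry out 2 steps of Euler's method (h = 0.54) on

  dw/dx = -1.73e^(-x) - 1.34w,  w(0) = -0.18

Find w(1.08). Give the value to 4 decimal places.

-0.8164

Euler: w_{n+1} = w_n + h·f(x_n, w_n).
x=0.000000, w=-0.180000: f=-1.488800 → w ← -0.180000 + 0.54·(-1.488800) = -0.983952
x=0.540000, w=-0.983952: f=0.310341 → w ← -0.983952 + 0.54·0.310341 = -0.816368
w(1.08) ≈ -0.8164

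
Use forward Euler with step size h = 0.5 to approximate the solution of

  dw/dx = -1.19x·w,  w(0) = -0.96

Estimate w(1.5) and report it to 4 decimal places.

Euler: w_{n+1} = w_n + h·f(x_n, w_n).
x=0.000000, w=-0.960000: f=0.000000 → w ← -0.960000 + 0.5·0.000000 = -0.960000
x=0.500000, w=-0.960000: f=0.571200 → w ← -0.960000 + 0.5·0.571200 = -0.674400
x=1.000000, w=-0.674400: f=0.802536 → w ← -0.674400 + 0.5·0.802536 = -0.273132
w(1.5) ≈ -0.2731

-0.2731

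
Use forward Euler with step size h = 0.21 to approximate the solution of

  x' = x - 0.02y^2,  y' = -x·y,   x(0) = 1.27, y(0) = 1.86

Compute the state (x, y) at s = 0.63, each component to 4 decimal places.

2.2155, 0.5706

Euler on (x,y): x_{n+1} = x_n + h·x', y_{n+1} = y_n + h·y'.
0.000000: (1.270000, 1.860000); f=(1.200808, -2.362200) → (1.522170, 1.363938)
0.210000: (1.522170, 1.363938); f=(1.484963, -2.076145) → (1.834012, 0.927948)
0.420000: (1.834012, 0.927948); f=(1.816790, -1.701867) → (2.215538, 0.570555)
(x(0.63), y(0.63)) ≈ (2.2155, 0.5706)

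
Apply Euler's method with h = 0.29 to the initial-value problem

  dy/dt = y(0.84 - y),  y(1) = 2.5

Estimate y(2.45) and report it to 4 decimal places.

0.9365

Euler: y_{n+1} = y_n + h·f(t_n, y_n).
t=1.000000, y=2.500000: f=-4.150000 → y ← 2.500000 + 0.29·(-4.150000) = 1.296500
t=1.290000, y=1.296500: f=-0.591852 → y ← 1.296500 + 0.29·(-0.591852) = 1.124863
t=1.580000, y=1.124863: f=-0.320432 → y ← 1.124863 + 0.29·(-0.320432) = 1.031938
t=1.870000, y=1.031938: f=-0.198068 → y ← 1.031938 + 0.29·(-0.198068) = 0.974498
t=2.160000, y=0.974498: f=-0.131068 → y ← 0.974498 + 0.29·(-0.131068) = 0.936488
y(2.45) ≈ 0.9365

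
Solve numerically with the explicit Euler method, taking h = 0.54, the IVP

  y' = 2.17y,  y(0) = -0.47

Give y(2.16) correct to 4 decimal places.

-10.4563

Euler: y_{n+1} = y_n + h·f(x_n, y_n).
x=0.000000, y=-0.470000: f=-1.019900 → y ← -0.470000 + 0.54·(-1.019900) = -1.020746
x=0.540000, y=-1.020746: f=-2.215019 → y ← -1.020746 + 0.54·(-2.215019) = -2.216856
x=1.080000, y=-2.216856: f=-4.810578 → y ← -2.216856 + 0.54·(-4.810578) = -4.814568
x=1.620000, y=-4.814568: f=-10.447613 → y ← -4.814568 + 0.54·(-10.447613) = -10.456279
y(2.16) ≈ -10.4563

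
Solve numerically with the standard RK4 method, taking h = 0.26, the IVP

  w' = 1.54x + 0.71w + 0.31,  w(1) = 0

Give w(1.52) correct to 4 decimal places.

1.4000

RK4: k1 = f(x_n, w_n); k2 = f(x_n + h/2, w_n + (h/2)·k1); k3 = f(x_n + h/2, w_n + (h/2)·k2); k4 = f(x_n + h, w_n + h·k3); w_{n+1} = w_n + (h/6)·(k1 + 2k2 + 2k3 + k4).
x=1.000000, w=0.000000:
  k1 = f(1.000000, 0.000000) = 1.850000
  k2 = f(1.130000, 0.240500) = 2.220955
  k3 = f(1.130000, 0.288724) = 2.255194
  k4 = f(1.260000, 0.586350) = 2.666709
  w ← 0.000000 + (0.26/6)·(k1 + 2k2 + 2k3 + k4) = 0.583657
x=1.260000, w=0.583657:
  k1 = f(1.260000, 0.583657) = 2.664796
  k2 = f(1.390000, 0.930081) = 3.110957
  k3 = f(1.390000, 0.988081) = 3.152138
  k4 = f(1.520000, 1.403213) = 3.647081
  w ← 0.583657 + (0.26/6)·(k1 + 2k2 + 2k3 + k4) = 1.399973
w(1.52) ≈ 1.4000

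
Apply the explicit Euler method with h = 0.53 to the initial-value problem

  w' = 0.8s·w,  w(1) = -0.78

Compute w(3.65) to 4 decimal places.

-16.7208

Euler: w_{n+1} = w_n + h·f(s_n, w_n).
s=1.000000, w=-0.780000: f=-0.624000 → w ← -0.780000 + 0.53·(-0.624000) = -1.110720
s=1.530000, w=-1.110720: f=-1.359521 → w ← -1.110720 + 0.53·(-1.359521) = -1.831266
s=2.060000, w=-1.831266: f=-3.017927 → w ← -1.831266 + 0.53·(-3.017927) = -3.430767
s=2.590000, w=-3.430767: f=-7.108550 → w ← -3.430767 + 0.53·(-7.108550) = -7.198299
s=3.120000, w=-7.198299: f=-17.966955 → w ← -7.198299 + 0.53·(-17.966955) = -16.720785
w(3.65) ≈ -16.7208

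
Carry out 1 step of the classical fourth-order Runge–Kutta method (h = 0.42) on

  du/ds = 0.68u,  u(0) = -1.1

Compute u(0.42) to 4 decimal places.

-1.4636

RK4: k1 = f(s_n, u_n); k2 = f(s_n + h/2, u_n + (h/2)·k1); k3 = f(s_n + h/2, u_n + (h/2)·k2); k4 = f(s_n + h, u_n + h·k3); u_{n+1} = u_n + (h/6)·(k1 + 2k2 + 2k3 + k4).
s=0.000000, u=-1.100000:
  k1 = f(0.000000, -1.100000) = -0.748000
  k2 = f(0.210000, -1.257080) = -0.854814
  k3 = f(0.210000, -1.279511) = -0.870067
  k4 = f(0.420000, -1.465428) = -0.996491
  u ← -1.100000 + (0.42/6)·(k1 + 2k2 + 2k3 + k4) = -1.463598
u(0.42) ≈ -1.4636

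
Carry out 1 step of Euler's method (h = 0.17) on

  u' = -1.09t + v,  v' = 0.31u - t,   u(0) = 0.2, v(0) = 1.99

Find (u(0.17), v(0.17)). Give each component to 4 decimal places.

Euler on (u,v): u_{n+1} = u_n + h·u', v_{n+1} = v_n + h·v'.
0.000000: (0.200000, 1.990000); f=(1.990000, 0.062000) → (0.538300, 2.000540)
(u(0.17), v(0.17)) ≈ (0.5383, 2.0005)

0.5383, 2.0005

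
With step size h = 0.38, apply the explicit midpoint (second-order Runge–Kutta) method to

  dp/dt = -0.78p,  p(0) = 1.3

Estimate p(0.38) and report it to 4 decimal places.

Midpoint: k1 = f(t_n, p_n); k2 = f(t_n + h/2, p_n + (h/2)·k1); p_{n+1} = p_n + h·k2.
t=0.000000, p=1.300000:
  k1 = f(0.000000, 1.300000) = -1.014000
  k2 = f(0.190000, 1.107340) = -0.863725
  p ← 1.300000 + 0.38·(-0.863725) = 0.971784
p(0.38) ≈ 0.9718

0.9718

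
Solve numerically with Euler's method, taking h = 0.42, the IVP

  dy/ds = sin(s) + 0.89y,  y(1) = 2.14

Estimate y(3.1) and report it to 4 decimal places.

Euler: y_{n+1} = y_n + h·f(s_n, y_n).
s=1.000000, y=2.140000: f=2.746071 → y ← 2.140000 + 0.42·2.746071 = 3.293350
s=1.420000, y=3.293350: f=3.919733 → y ← 3.293350 + 0.42·3.919733 = 4.939638
s=1.840000, y=4.939638: f=5.360261 → y ← 4.939638 + 0.42·5.360261 = 7.190947
s=2.260000, y=7.190947: f=7.171696 → y ← 7.190947 + 0.42·7.171696 = 10.203059
s=2.680000, y=10.203059: f=9.526097 → y ← 10.203059 + 0.42·9.526097 = 14.204020
y(3.1) ≈ 14.2040

14.2040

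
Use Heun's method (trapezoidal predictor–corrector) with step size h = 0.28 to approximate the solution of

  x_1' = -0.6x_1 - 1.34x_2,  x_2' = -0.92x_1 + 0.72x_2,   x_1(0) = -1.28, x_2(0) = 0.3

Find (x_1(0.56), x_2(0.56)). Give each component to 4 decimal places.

Heun on (x_1,x_2): k1 = f(t_n, state_n); k2 = f(t_n + h, state_n + h·k1); state_{n+1} = state_n + (h/2)·(k1 + k2).
0.000000: (-1.280000, 0.300000)
  k1 = (0.366000, 1.393600)
  predictor → (-1.177520, 0.690208)
  k2 = (-0.218367, 1.580268)
  → (-1.259331, 0.716342)
0.280000: (-1.259331, 0.716342)
  k1 = (-0.204299, 1.674351)
  predictor → (-1.316535, 1.185160)
  k2 = (-0.798193, 2.064527)
  → (-1.399680, 1.239784)
(x_1(0.56), x_2(0.56)) ≈ (-1.3997, 1.2398)

-1.3997, 1.2398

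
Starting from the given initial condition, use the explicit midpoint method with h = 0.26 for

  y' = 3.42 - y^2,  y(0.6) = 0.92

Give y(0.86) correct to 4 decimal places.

Midpoint: k1 = f(x_n, y_n); k2 = f(x_n + h/2, y_n + (h/2)·k1); y_{n+1} = y_n + h·k2.
x=0.600000, y=0.920000:
  k1 = f(0.600000, 0.920000) = 2.573600
  k2 = f(0.730000, 1.254568) = 1.846059
  y ← 0.920000 + 0.26·1.846059 = 1.399975
y(0.86) ≈ 1.4000

1.4000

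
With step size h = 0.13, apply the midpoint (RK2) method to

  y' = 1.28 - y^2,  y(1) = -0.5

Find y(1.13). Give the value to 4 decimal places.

Midpoint: k1 = f(s_n, y_n); k2 = f(s_n + h/2, y_n + (h/2)·k1); y_{n+1} = y_n + h·k2.
s=1.000000, y=-0.500000:
  k1 = f(1.000000, -0.500000) = 1.030000
  k2 = f(1.065000, -0.433050) = 1.092468
  y ← -0.500000 + 0.13·1.092468 = -0.357979
y(1.13) ≈ -0.3580

-0.3580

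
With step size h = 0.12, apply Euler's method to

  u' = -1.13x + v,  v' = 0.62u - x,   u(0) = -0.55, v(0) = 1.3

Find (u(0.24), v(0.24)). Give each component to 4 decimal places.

Euler on (u,v): u_{n+1} = u_n + h·u', v_{n+1} = v_n + h·v'.
0.000000: (-0.550000, 1.300000); f=(1.300000, -0.341000) → (-0.394000, 1.259080)
0.120000: (-0.394000, 1.259080); f=(1.123480, -0.364280) → (-0.259182, 1.215366)
(u(0.24), v(0.24)) ≈ (-0.2592, 1.2154)

-0.2592, 1.2154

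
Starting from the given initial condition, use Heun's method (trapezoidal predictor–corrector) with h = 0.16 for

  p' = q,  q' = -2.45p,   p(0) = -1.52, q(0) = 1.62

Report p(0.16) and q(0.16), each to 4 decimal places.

Heun on (p,q): k1 = f(t_n, state_n); k2 = f(t_n + h, state_n + h·k1); state_{n+1} = state_n + (h/2)·(k1 + k2).
0.000000: (-1.520000, 1.620000)
  k1 = (1.620000, 3.724000)
  predictor → (-1.260800, 2.215840)
  k2 = (2.215840, 3.088960)
  → (-1.213133, 2.165037)
(p(0.16), q(0.16)) ≈ (-1.2131, 2.1650)

-1.2131, 2.1650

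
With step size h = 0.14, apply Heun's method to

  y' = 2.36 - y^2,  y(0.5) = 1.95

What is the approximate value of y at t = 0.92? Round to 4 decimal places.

Heun: k1 = f(t_n, y_n); k2 = f(t_n + h, y_n + h·k1); y_{n+1} = y_n + (h/2)·(k1 + k2).
t=0.500000, y=1.950000:
  k1 = f(0.500000, 1.950000) = -1.442500
  k2 = f(0.640000, 1.748050) = -0.695679
  y ← 1.950000 + (0.14/2)·(-1.442500 + (-0.695679)) = 1.800327
t=0.640000, y=1.800327:
  k1 = f(0.640000, 1.800327) = -0.881179
  k2 = f(0.780000, 1.676962) = -0.452203
  y ← 1.800327 + (0.14/2)·(-0.881179 + (-0.452203)) = 1.706991
t=0.780000, y=1.706991:
  k1 = f(0.780000, 1.706991) = -0.553817
  k2 = f(0.920000, 1.629456) = -0.295128
  y ← 1.706991 + (0.14/2)·(-0.553817 + (-0.295128)) = 1.647565
y(0.92) ≈ 1.6476

1.6476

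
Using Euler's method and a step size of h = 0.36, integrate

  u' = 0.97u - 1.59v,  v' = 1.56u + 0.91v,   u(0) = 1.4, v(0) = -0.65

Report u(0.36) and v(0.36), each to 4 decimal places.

2.2609, -0.0767

Euler on (u,v): u_{n+1} = u_n + h·u', v_{n+1} = v_n + h·v'.
0.000000: (1.400000, -0.650000); f=(2.391500, 1.592500) → (2.260940, -0.076700)
(u(0.36), v(0.36)) ≈ (2.2609, -0.0767)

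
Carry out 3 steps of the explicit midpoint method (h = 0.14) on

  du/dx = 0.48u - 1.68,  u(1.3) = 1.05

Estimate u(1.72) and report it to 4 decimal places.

Midpoint: k1 = f(x_n, u_n); k2 = f(x_n + h/2, u_n + (h/2)·k1); u_{n+1} = u_n + h·k2.
x=1.300000, u=1.050000:
  k1 = f(1.300000, 1.050000) = -1.176000
  k2 = f(1.370000, 0.967680) = -1.215514
  u ← 1.050000 + 0.14·(-1.215514) = 0.879828
x=1.440000, u=0.879828:
  k1 = f(1.440000, 0.879828) = -1.257683
  k2 = f(1.510000, 0.791790) = -1.299941
  u ← 0.879828 + 0.14·(-1.299941) = 0.697836
x=1.580000, u=0.697836:
  k1 = f(1.580000, 0.697836) = -1.345039
  k2 = f(1.650000, 0.603684) = -1.390232
  u ← 0.697836 + 0.14·(-1.390232) = 0.503204
u(1.72) ≈ 0.5032

0.5032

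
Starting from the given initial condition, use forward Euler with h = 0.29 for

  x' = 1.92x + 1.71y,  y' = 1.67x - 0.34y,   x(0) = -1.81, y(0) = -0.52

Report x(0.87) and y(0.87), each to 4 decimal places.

Euler on (x,y): x_{n+1} = x_n + h·x', y_{n+1} = y_n + h·y'.
0.000000: (-1.810000, -0.520000); f=(-4.364400, -2.845900) → (-3.075676, -1.345311)
0.290000: (-3.075676, -1.345311); f=(-8.205780, -4.678973) → (-5.455352, -2.702213)
0.580000: (-5.455352, -2.702213); f=(-15.095061, -8.191686) → (-9.832920, -5.077802)
(x(0.87), y(0.87)) ≈ (-9.8329, -5.0778)

-9.8329, -5.0778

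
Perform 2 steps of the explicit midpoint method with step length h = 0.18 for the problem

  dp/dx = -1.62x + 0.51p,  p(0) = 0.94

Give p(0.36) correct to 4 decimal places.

1.0193

Midpoint: k1 = f(x_n, p_n); k2 = f(x_n + h/2, p_n + (h/2)·k1); p_{n+1} = p_n + h·k2.
x=0.000000, p=0.940000:
  k1 = f(0.000000, 0.940000) = 0.479400
  k2 = f(0.090000, 0.983146) = 0.355604
  p ← 0.940000 + 0.18·0.355604 = 1.004009
x=0.180000, p=1.004009:
  k1 = f(0.180000, 1.004009) = 0.220444
  k2 = f(0.270000, 1.023849) = 0.084763
  p ← 1.004009 + 0.18·0.084763 = 1.019266
p(0.36) ≈ 1.0193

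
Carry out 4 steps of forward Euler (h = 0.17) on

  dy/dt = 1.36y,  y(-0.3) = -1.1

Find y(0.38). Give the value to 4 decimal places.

-2.5276

Euler: y_{n+1} = y_n + h·f(t_n, y_n).
t=-0.300000, y=-1.100000: f=-1.496000 → y ← -1.100000 + 0.17·(-1.496000) = -1.354320
t=-0.130000, y=-1.354320: f=-1.841875 → y ← -1.354320 + 0.17·(-1.841875) = -1.667439
t=0.040000, y=-1.667439: f=-2.267717 → y ← -1.667439 + 0.17·(-2.267717) = -2.052951
t=0.210000, y=-2.052951: f=-2.792013 → y ← -2.052951 + 0.17·(-2.792013) = -2.527593
y(0.38) ≈ -2.5276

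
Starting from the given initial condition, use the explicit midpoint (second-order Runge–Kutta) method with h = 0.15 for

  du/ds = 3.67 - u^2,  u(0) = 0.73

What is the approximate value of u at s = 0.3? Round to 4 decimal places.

1.4305

Midpoint: k1 = f(s_n, u_n); k2 = f(s_n + h/2, u_n + (h/2)·k1); u_{n+1} = u_n + h·k2.
s=0.000000, u=0.730000:
  k1 = f(0.000000, 0.730000) = 3.137100
  k2 = f(0.075000, 0.965283) = 2.738230
  u ← 0.730000 + 0.15·2.738230 = 1.140734
s=0.150000, u=1.140734:
  k1 = f(0.150000, 1.140734) = 2.368725
  k2 = f(0.225000, 1.318389) = 1.931851
  u ← 1.140734 + 0.15·1.931851 = 1.430512
u(0.3) ≈ 1.4305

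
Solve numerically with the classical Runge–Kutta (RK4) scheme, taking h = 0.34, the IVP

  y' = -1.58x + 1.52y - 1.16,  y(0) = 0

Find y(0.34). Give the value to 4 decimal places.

RK4: k1 = f(x_n, y_n); k2 = f(x_n + h/2, y_n + (h/2)·k1); k3 = f(x_n + h/2, y_n + (h/2)·k2); k4 = f(x_n + h, y_n + h·k3); y_{n+1} = y_n + (h/6)·(k1 + 2k2 + 2k3 + k4).
x=0.000000, y=0.000000:
  k1 = f(0.000000, 0.000000) = -1.160000
  k2 = f(0.170000, -0.197200) = -1.728344
  k3 = f(0.170000, -0.293818) = -1.875204
  k4 = f(0.340000, -0.637569) = -2.666305
  y ← 0.000000 + (0.34/6)·(k1 + 2k2 + 2k3 + k4) = -0.625226
y(0.34) ≈ -0.6252

-0.6252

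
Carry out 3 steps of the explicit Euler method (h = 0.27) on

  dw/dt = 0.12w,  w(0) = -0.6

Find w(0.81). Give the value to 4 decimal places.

-0.6602

Euler: w_{n+1} = w_n + h·f(t_n, w_n).
t=0.000000, w=-0.600000: f=-0.072000 → w ← -0.600000 + 0.27·(-0.072000) = -0.619440
t=0.270000, w=-0.619440: f=-0.074333 → w ← -0.619440 + 0.27·(-0.074333) = -0.639510
t=0.540000, w=-0.639510: f=-0.076741 → w ← -0.639510 + 0.27·(-0.076741) = -0.660230
w(0.81) ≈ -0.6602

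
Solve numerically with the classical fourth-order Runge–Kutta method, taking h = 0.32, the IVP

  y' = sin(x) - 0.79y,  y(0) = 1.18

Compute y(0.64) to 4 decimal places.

RK4: k1 = f(x_n, y_n); k2 = f(x_n + h/2, y_n + (h/2)·k1); k3 = f(x_n + h/2, y_n + (h/2)·k2); k4 = f(x_n + h, y_n + h·k3); y_{n+1} = y_n + (h/6)·(k1 + 2k2 + 2k3 + k4).
x=0.000000, y=1.180000:
  k1 = f(0.000000, 1.180000) = -0.932200
  k2 = f(0.160000, 1.030848) = -0.655052
  k3 = f(0.160000, 1.075192) = -0.690083
  k4 = f(0.320000, 0.959173) = -0.443180
  y ← 1.180000 + (0.32/6)·(k1 + 2k2 + 2k3 + k4) = 0.963165
x=0.320000, y=0.963165:
  k1 = f(0.320000, 0.963165) = -0.446334
  k2 = f(0.480000, 0.891752) = -0.242705
  k3 = f(0.480000, 0.924333) = -0.268444
  k4 = f(0.640000, 0.877263) = -0.095843
  y ← 0.963165 + (0.32/6)·(k1 + 2k2 + 2k3 + k4) = 0.879727
y(0.64) ≈ 0.8797

0.8797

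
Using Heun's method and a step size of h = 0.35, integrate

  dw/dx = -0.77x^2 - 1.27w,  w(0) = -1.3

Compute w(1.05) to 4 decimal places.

-0.6056

Heun: k1 = f(x_n, w_n); k2 = f(x_n + h, w_n + h·k1); w_{n+1} = w_n + (h/2)·(k1 + k2).
x=0.000000, w=-1.300000:
  k1 = f(0.000000, -1.300000) = 1.651000
  k2 = f(0.350000, -0.722150) = 0.822806
  w ← -1.300000 + (0.35/2)·(1.651000 + 0.822806) = -0.867084
x=0.350000, w=-0.867084:
  k1 = f(0.350000, -0.867084) = 1.006872
  k2 = f(0.700000, -0.514679) = 0.276342
  w ← -0.867084 + (0.35/2)·(1.006872 + 0.276342) = -0.642522
x=0.700000, w=-0.642522:
  k1 = f(0.700000, -0.642522) = 0.438702
  k2 = f(1.050000, -0.488976) = -0.227926
  w ← -0.642522 + (0.35/2)·(0.438702 + (-0.227926)) = -0.605636
w(1.05) ≈ -0.6056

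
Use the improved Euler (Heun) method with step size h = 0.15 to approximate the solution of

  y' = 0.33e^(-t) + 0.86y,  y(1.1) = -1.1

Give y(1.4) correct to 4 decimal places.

-1.3901

Heun: k1 = f(t_n, y_n); k2 = f(t_n + h, y_n + h·k1); y_{n+1} = y_n + (h/2)·(k1 + k2).
t=1.100000, y=-1.100000:
  k1 = f(1.100000, -1.100000) = -0.836153
  k2 = f(1.250000, -1.225423) = -0.959317
  y ← -1.100000 + (0.15/2)·(-0.836153 + (-0.959317)) = -1.234660
t=1.250000, y=-1.234660:
  k1 = f(1.250000, -1.234660) = -0.967261
  k2 = f(1.400000, -1.379749) = -1.105207
  y ← -1.234660 + (0.15/2)·(-0.967261 + (-1.105207)) = -1.390095
y(1.4) ≈ -1.3901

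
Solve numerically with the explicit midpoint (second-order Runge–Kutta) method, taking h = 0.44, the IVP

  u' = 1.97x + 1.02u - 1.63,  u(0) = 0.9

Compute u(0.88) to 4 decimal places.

Midpoint: k1 = f(x_n, u_n); k2 = f(x_n + h/2, u_n + (h/2)·k1); u_{n+1} = u_n + h·k2.
x=0.000000, u=0.900000:
  k1 = f(0.000000, 0.900000) = -0.712000
  k2 = f(0.220000, 0.743360) = -0.438373
  u ← 0.900000 + 0.44·(-0.438373) = 0.707116
x=0.440000, u=0.707116:
  k1 = f(0.440000, 0.707116) = -0.041942
  k2 = f(0.660000, 0.697889) = 0.382047
  u ← 0.707116 + 0.44·0.382047 = 0.875216
u(0.88) ≈ 0.8752

0.8752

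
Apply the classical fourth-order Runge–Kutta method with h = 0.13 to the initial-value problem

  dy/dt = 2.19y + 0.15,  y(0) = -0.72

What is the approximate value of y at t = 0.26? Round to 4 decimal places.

RK4: k1 = f(t_n, y_n); k2 = f(t_n + h/2, y_n + (h/2)·k1); k3 = f(t_n + h/2, y_n + (h/2)·k2); k4 = f(t_n + h, y_n + h·k3); y_{n+1} = y_n + (h/6)·(k1 + 2k2 + 2k3 + k4).
t=0.000000, y=-0.720000:
  k1 = f(0.000000, -0.720000) = -1.426800
  k2 = f(0.065000, -0.812742) = -1.629905
  k3 = f(0.065000, -0.825944) = -1.658817
  k4 = f(0.130000, -0.935646) = -1.899065
  y ← -0.720000 + (0.13/6)·(k1 + 2k2 + 2k3 + k4) = -0.934572
t=0.130000, y=-0.934572:
  k1 = f(0.130000, -0.934572) = -1.896712
  k2 = f(0.195000, -1.057858) = -2.166709
  k3 = f(0.195000, -1.075408) = -2.205143
  k4 = f(0.260000, -1.221240) = -2.524516
  y ← -0.934572 + (0.13/6)·(k1 + 2k2 + 2k3 + k4) = -1.219812
y(0.26) ≈ -1.2198

-1.2198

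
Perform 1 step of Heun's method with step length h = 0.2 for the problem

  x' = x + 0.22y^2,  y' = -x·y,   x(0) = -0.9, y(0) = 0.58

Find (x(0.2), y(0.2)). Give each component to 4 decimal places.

-1.0788, 0.7051

Heun on (x,y): k1 = f(t_n, state_n); k2 = f(t_n + h, state_n + h·k1); state_{n+1} = state_n + (h/2)·(k1 + k2).
0.000000: (-0.900000, 0.580000)
  k1 = (-0.825992, 0.522000)
  predictor → (-1.065198, 0.684400)
  k2 = (-0.962150, 0.729022)
  → (-1.078814, 0.705102)
(x(0.2), y(0.2)) ≈ (-1.0788, 0.7051)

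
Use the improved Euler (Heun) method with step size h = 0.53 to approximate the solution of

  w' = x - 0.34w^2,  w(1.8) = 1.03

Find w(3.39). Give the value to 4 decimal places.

2.7465

Heun: k1 = f(x_n, w_n); k2 = f(x_n + h, w_n + h·k1); w_{n+1} = w_n + (h/2)·(k1 + k2).
x=1.800000, w=1.030000:
  k1 = f(1.800000, 1.030000) = 1.439294
  k2 = f(2.330000, 1.792826) = 1.237164
  w ← 1.030000 + (0.53/2)·(1.439294 + 1.237164) = 1.739261
x=2.330000, w=1.739261:
  k1 = f(2.330000, 1.739261) = 1.301490
  k2 = f(2.860000, 2.429051) = 0.853902
  w ← 1.739261 + (0.53/2)·(1.301490 + 0.853902) = 2.310440
x=2.860000, w=2.310440:
  k1 = f(2.860000, 2.310440) = 1.045035
  k2 = f(3.390000, 2.864308) = 0.600551
  w ← 2.310440 + (0.53/2)·(1.045035 + 0.600551) = 2.746520
w(3.39) ≈ 2.7465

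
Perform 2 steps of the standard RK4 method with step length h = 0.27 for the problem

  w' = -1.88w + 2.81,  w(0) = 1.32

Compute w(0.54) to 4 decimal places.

1.4313

RK4: k1 = f(s_n, w_n); k2 = f(s_n + h/2, w_n + (h/2)·k1); k3 = f(s_n + h/2, w_n + (h/2)·k2); k4 = f(s_n + h, w_n + h·k3); w_{n+1} = w_n + (h/6)·(k1 + 2k2 + 2k3 + k4).
s=0.000000, w=1.320000:
  k1 = f(0.000000, 1.320000) = 0.328400
  k2 = f(0.135000, 1.364334) = 0.245052
  k3 = f(0.135000, 1.353082) = 0.266206
  k4 = f(0.270000, 1.391876) = 0.193274
  w ← 1.320000 + (0.27/6)·(k1 + 2k2 + 2k3 + k4) = 1.389489
s=0.270000, w=1.389489:
  k1 = f(0.270000, 1.389489) = 0.197762
  k2 = f(0.405000, 1.416186) = 0.147570
  k3 = f(0.405000, 1.409410) = 0.160308
  k4 = f(0.540000, 1.432772) = 0.116389
  w ← 1.389489 + (0.27/6)·(k1 + 2k2 + 2k3 + k4) = 1.431334
w(0.54) ≈ 1.4313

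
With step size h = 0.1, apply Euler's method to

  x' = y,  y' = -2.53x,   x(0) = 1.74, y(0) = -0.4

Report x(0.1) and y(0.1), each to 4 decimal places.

Euler on (x,y): x_{n+1} = x_n + h·x', y_{n+1} = y_n + h·y'.
0.000000: (1.740000, -0.400000); f=(-0.400000, -4.402200) → (1.700000, -0.840220)
(x(0.1), y(0.1)) ≈ (1.7000, -0.8402)

1.7000, -0.8402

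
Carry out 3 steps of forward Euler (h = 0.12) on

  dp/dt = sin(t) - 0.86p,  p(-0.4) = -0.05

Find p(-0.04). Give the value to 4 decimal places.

Euler: p_{n+1} = p_n + h·f(t_n, p_n).
t=-0.400000, p=-0.050000: f=-0.346418 → p ← -0.050000 + 0.12·(-0.346418) = -0.091570
t=-0.280000, p=-0.091570: f=-0.197605 → p ← -0.091570 + 0.12·(-0.197605) = -0.115283
t=-0.160000, p=-0.115283: f=-0.060175 → p ← -0.115283 + 0.12·(-0.060175) = -0.122504
p(-0.04) ≈ -0.1225

-0.1225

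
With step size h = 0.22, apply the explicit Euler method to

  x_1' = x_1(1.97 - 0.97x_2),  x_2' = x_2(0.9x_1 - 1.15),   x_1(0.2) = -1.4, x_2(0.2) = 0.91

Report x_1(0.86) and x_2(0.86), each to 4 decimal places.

Euler on (x_1,x_2): x_1_{n+1} = x_1_n + h·x_1', x_2_{n+1} = x_2_n + h·x_2'.
0.200000: (-1.400000, 0.910000); f=(-1.522220, -2.193100) → (-1.734888, 0.427518)
0.420000: (-1.734888, 0.427518); f=(-2.698285, -1.159172) → (-2.328511, 0.172500)
0.640000: (-2.328511, 0.172500); f=(-4.197548, -0.559877) → (-3.251972, 0.049327)
(x_1(0.86), x_2(0.86)) ≈ (-3.2520, 0.0493)

-3.2520, 0.0493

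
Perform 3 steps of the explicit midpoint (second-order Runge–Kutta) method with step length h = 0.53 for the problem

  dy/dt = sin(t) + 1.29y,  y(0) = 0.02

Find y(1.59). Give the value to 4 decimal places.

Midpoint: k1 = f(t_n, y_n); k2 = f(t_n + h/2, y_n + (h/2)·k1); y_{n+1} = y_n + h·k2.
t=0.000000, y=0.020000:
  k1 = f(0.000000, 0.020000) = 0.025800
  k2 = f(0.265000, 0.026837) = 0.296529
  y ← 0.020000 + 0.53·0.296529 = 0.177160
t=0.530000, y=0.177160:
  k1 = f(0.530000, 0.177160) = 0.734070
  k2 = f(0.795000, 0.371689) = 1.193342
  y ← 0.177160 + 0.53·1.193342 = 0.809632
t=1.060000, y=0.809632:
  k1 = f(1.060000, 0.809632) = 1.916781
  k2 = f(1.325000, 1.317579) = 2.669620
  y ← 0.809632 + 0.53·2.669620 = 2.224531
y(1.59) ≈ 2.2245

2.2245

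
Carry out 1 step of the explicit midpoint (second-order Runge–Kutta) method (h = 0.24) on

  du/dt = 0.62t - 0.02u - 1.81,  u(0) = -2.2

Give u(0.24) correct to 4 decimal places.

-2.6050

Midpoint: k1 = f(t_n, u_n); k2 = f(t_n + h/2, u_n + (h/2)·k1); u_{n+1} = u_n + h·k2.
t=0.000000, u=-2.200000:
  k1 = f(0.000000, -2.200000) = -1.766000
  k2 = f(0.120000, -2.411920) = -1.687362
  u ← -2.200000 + 0.24·(-1.687362) = -2.604967
u(0.24) ≈ -2.6050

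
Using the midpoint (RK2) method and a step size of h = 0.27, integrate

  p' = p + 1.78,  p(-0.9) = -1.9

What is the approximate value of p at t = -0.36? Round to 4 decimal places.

Midpoint: k1 = f(t_n, p_n); k2 = f(t_n + h/2, p_n + (h/2)·k1); p_{n+1} = p_n + h·k2.
t=-0.900000, p=-1.900000:
  k1 = f(-0.900000, -1.900000) = -0.120000
  k2 = f(-0.765000, -1.916200) = -0.136200
  p ← -1.900000 + 0.27·(-0.136200) = -1.936774
t=-0.630000, p=-1.936774:
  k1 = f(-0.630000, -1.936774) = -0.156774
  k2 = f(-0.495000, -1.957938) = -0.177938
  p ← -1.936774 + 0.27·(-0.177938) = -1.984817
p(-0.36) ≈ -1.9848

-1.9848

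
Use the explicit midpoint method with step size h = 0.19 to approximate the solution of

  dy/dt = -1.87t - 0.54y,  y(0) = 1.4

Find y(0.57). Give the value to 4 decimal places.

Midpoint: k1 = f(t_n, y_n); k2 = f(t_n + h/2, y_n + (h/2)·k1); y_{n+1} = y_n + h·k2.
t=0.000000, y=1.400000:
  k1 = f(0.000000, 1.400000) = -0.756000
  k2 = f(0.095000, 1.328180) = -0.894867
  y ← 1.400000 + 0.19·(-0.894867) = 1.229975
t=0.190000, y=1.229975:
  k1 = f(0.190000, 1.229975) = -1.019487
  k2 = f(0.285000, 1.133124) = -1.144837
  y ← 1.229975 + 0.19·(-1.144837) = 1.012456
t=0.380000, y=1.012456:
  k1 = f(0.380000, 1.012456) = -1.257326
  k2 = f(0.475000, 0.893010) = -1.370476
  y ← 1.012456 + 0.19·(-1.370476) = 0.752066
y(0.57) ≈ 0.7521

0.7521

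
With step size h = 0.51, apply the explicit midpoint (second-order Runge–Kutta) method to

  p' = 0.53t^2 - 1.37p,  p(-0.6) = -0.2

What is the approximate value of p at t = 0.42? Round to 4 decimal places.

-0.0539

Midpoint: k1 = f(t_n, p_n); k2 = f(t_n + h/2, p_n + (h/2)·k1); p_{n+1} = p_n + h·k2.
t=-0.600000, p=-0.200000:
  k1 = f(-0.600000, -0.200000) = 0.464800
  k2 = f(-0.345000, -0.081476) = 0.174705
  p ← -0.200000 + 0.51·0.174705 = -0.110900
t=-0.090000, p=-0.110900:
  k1 = f(-0.090000, -0.110900) = 0.156226
  k2 = f(0.165000, -0.071063) = 0.111785
  p ← -0.110900 + 0.51·0.111785 = -0.053890
p(0.42) ≈ -0.0539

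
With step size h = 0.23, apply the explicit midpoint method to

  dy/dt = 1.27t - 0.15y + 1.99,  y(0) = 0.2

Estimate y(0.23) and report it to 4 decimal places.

Midpoint: k1 = f(t_n, y_n); k2 = f(t_n + h/2, y_n + (h/2)·k1); y_{n+1} = y_n + h·k2.
t=0.000000, y=0.200000:
  k1 = f(0.000000, 0.200000) = 1.960000
  k2 = f(0.115000, 0.425400) = 2.072240
  y ← 0.200000 + 0.23·2.072240 = 0.676615
y(0.23) ≈ 0.6766

0.6766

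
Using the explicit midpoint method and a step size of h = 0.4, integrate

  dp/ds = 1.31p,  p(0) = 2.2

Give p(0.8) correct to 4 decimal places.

6.0717

Midpoint: k1 = f(s_n, p_n); k2 = f(s_n + h/2, p_n + (h/2)·k1); p_{n+1} = p_n + h·k2.
s=0.000000, p=2.200000:
  k1 = f(0.000000, 2.200000) = 2.882000
  k2 = f(0.200000, 2.776400) = 3.637084
  p ← 2.200000 + 0.4·3.637084 = 3.654834
s=0.400000, p=3.654834:
  k1 = f(0.400000, 3.654834) = 4.787832
  k2 = f(0.600000, 4.612400) = 6.042244
  p ← 3.654834 + 0.4·6.042244 = 6.071731
p(0.8) ≈ 6.0717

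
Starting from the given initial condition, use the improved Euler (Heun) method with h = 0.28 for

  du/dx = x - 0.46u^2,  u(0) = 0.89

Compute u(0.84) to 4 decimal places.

Heun: k1 = f(x_n, u_n); k2 = f(x_n + h, u_n + h·k1); u_{n+1} = u_n + (h/2)·(k1 + k2).
x=0.000000, u=0.890000:
  k1 = f(0.000000, 0.890000) = -0.364366
  k2 = f(0.280000, 0.787978) = -0.005618
  u ← 0.890000 + (0.28/2)·(-0.364366 + (-0.005618)) = 0.838202
x=0.280000, u=0.838202:
  k1 = f(0.280000, 0.838202) = -0.043188
  k2 = f(0.560000, 0.826110) = 0.246070
  u ← 0.838202 + (0.28/2)·(-0.043188 + 0.246070) = 0.866606
x=0.560000, u=0.866606:
  k1 = f(0.560000, 0.866606) = 0.214538
  k2 = f(0.840000, 0.926676) = 0.444985
  u ← 0.866606 + (0.28/2)·(0.214538 + 0.444985) = 0.958939
u(0.84) ≈ 0.9589

0.9589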